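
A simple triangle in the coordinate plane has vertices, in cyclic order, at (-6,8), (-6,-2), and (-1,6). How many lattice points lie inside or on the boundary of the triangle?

32

By the shoelace formula, twice the signed area is |[(-6)·(-2) − (-6)·8] + [(-6)·6 − (-1)·(-2)] + [(-1)·8 − (-6)·6]| = 50, so the area is 25.
Along each edge there are gcd(|Δx|,|Δy|)+1 lattice points, so counting each shared vertex once the boundary has gcd(0,10) + gcd(5,8) + gcd(5,2) = 10+1+1 = 12.
Pick's theorem gives I = A − B/2 + 1 = 25 − 12/2 + 1 = 20, so the closed region contains I + B = 20 + 12 = 32 lattice points.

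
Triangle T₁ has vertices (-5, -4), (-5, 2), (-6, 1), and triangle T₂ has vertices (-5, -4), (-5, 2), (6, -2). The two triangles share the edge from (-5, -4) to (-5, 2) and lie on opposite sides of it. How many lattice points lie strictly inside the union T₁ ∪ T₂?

The union is the simple quadrilateral with vertices (-5, -4), (-6, 1), (-5, 2), (6, -2) in order.
The shoelace formula gives twice the area as |((-5)·1 − (-6)·(-4)) + ((-6)·2 − (-5)·1) + ((-5)·(-2) − 6·2) + (6·(-4) − (-5)·(-2))| = 72, so the area is 36.
Along each edge there are gcd(|Δx|,|Δy|)+1 lattice points, so counting each shared vertex once the boundary has gcd(1,5) + gcd(1,1) + gcd(11,4) + gcd(11,2) = 1+1+1+1 = 4.
By Pick's theorem I = A − B/2 + 1 = 36 − 4/2 + 1 = 35.

35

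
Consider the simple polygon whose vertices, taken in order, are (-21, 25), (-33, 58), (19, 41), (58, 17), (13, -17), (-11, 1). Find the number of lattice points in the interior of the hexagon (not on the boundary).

The shoelace formula gives twice the area as |[(-21)·58 − (-33)·25] + [(-33)·41 − 19·58] + [19·17 − 58·41] + [58·(-17) − 13·17] + [13·1 − (-11)·(-17)] + [(-11)·25 − (-21)·1]| = 6538, so the area is 3269.
The number of boundary lattice points is Σ gcd(|Δx|,|Δy|) = gcd(12,33) + gcd(52,17) + gcd(39,24) + gcd(45,34) + gcd(24,18) + gcd(10,24) = 3+1+3+1+6+2 = 16.
By Pick's theorem A = I + B/2 − 1, so I = 3269 − 16/2 + 1 = 3262.

3262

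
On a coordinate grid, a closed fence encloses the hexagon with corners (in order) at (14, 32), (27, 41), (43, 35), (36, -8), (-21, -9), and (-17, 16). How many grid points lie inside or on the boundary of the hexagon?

2235

The shoelace formula gives twice the area as |(14·41 − 27·32) + (27·35 − 43·41) + (43·(-8) − 36·35) + (36·(-9) − (-21)·(-8)) + ((-21)·16 − (-17)·(-9)) + ((-17)·32 − 14·16)| = 4461, so the area is 4461/2.
The number of boundary lattice points is Σ gcd(|Δx|,|Δy|) = gcd(13,9) + gcd(16,6) + gcd(7,43) + gcd(57,1) + gcd(4,25) + gcd(31,16) = 1+2+1+1+1+1 = 7.
Pick's theorem gives I = A − B/2 + 1 = 4461/2 − 7/2 + 1 = 2228, so the closed region contains I + B = 2228 + 7 = 2235 lattice points.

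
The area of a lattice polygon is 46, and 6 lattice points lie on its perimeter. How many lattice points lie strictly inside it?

44

Pick's theorem A = I + B/2 − 1 rearranges to I = A − B/2 + 1 = 46 − 6/2 + 1 = 44.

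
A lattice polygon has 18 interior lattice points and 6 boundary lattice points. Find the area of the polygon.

20

By Pick's theorem, A = I + B/2 − 1 = 18 + 6/2 − 1 = 20.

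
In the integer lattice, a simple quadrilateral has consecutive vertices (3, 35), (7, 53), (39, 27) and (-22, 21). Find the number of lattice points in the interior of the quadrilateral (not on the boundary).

690

By the shoelace formula, twice the signed area is |[3·53 − 7·35] + [7·27 − 39·53] + [39·21 − (-22)·27] + [(-22)·35 − 3·21]| = 1384, so the area is 692.
The number of boundary lattice points is Σ gcd(|Δx|,|Δy|) = gcd(4,18) + gcd(32,26) + gcd(61,6) + gcd(25,14) = 2+2+1+1 = 6.
Pick's theorem gives I = A − B/2 + 1 = 692 − 6/2 + 1 = 690.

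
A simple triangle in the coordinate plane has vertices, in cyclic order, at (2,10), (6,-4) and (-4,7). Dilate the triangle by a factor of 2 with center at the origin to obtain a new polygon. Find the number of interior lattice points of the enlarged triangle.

By the shoelace formula, twice the signed area is |[2·(-4) − 6·10] + [6·7 − (-4)·(-4)] + [(-4)·10 − 2·7]| = 96, so the area is 48.
Along each edge there are gcd(|Δx|,|Δy|)+1 lattice points, so counting each shared vertex once the boundary has gcd(4,14) + gcd(10,11) + gcd(6,3) = 2+1+3 = 6.
Scaling by 2 multiplies the area by 2² = 4 (so the new area is 192) and multiplies the boundary lattice-point count by 2, giving 12.
By Pick's theorem, the interior count of the dilated polygon is 192 − 12/2 + 1 = 187.

187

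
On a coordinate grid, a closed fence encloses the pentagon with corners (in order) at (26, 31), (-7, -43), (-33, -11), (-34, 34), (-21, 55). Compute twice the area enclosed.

Using the shoelace formula, 2A = |(26·(-43) − (-7)·31) + ((-7)·(-11) − (-33)·(-43)) + ((-33)·34 − (-34)·(-11)) + ((-34)·55 − (-21)·34) + ((-21)·31 − 26·55)| = 6976, so the area is 3488.

6976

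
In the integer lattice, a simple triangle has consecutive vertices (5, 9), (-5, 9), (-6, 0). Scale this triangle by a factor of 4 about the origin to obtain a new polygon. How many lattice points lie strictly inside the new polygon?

697

By the shoelace formula, twice the signed area is |(5·9 − (-5)·9) + ((-5)·0 − (-6)·9) + ((-6)·9 − 5·0)| = 90, so the area is 45.
Along each edge there are gcd(|Δx|,|Δy|)+1 lattice points, so counting each shared vertex once the boundary has gcd(10,0) + gcd(1,9) + gcd(11,9) = 10+1+1 = 12.
Scaling by 4 multiplies the area by 4² = 16 (so the new area is 720) and multiplies the boundary lattice-point count by 4, giving 48.
By Pick's theorem, the interior count of the dilated polygon is 720 − 48/2 + 1 = 697.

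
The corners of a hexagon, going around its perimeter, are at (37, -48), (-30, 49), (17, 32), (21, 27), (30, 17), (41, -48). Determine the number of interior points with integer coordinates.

2204

Using the shoelace formula, 2A = |(37·49 − (-30)·(-48)) + ((-30)·32 − 17·49) + (17·27 − 21·32) + (21·17 − 30·27) + (30·(-48) − 41·17) + (41·(-48) − 37·(-48))| = 4415, so the area is 4415/2.
The number of boundary lattice points is Σ gcd(|Δx|,|Δy|) = gcd(67,97) + gcd(47,17) + gcd(4,5) + gcd(9,10) + gcd(11,65) + gcd(4,0) = 1+1+1+1+1+4 = 9.
By Pick's theorem A = I + B/2 − 1, so I = 4415/2 − 9/2 + 1 = 2204.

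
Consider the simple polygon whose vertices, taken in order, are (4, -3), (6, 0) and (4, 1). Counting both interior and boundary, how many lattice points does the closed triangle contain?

The shoelace formula gives twice the area as |[4·0 − 6·(-3)] + [6·1 − 4·0] + [4·(-3) − 4·1]| = 8, so the area is 4.
The number of boundary lattice points is Σ gcd(|Δx|,|Δy|) = gcd(2,3) + gcd(2,1) + gcd(0,4) = 1+1+4 = 6.
Pick's theorem gives I = A − B/2 + 1 = 4 − 6/2 + 1 = 2, so the closed region contains I + B = 2 + 6 = 8 lattice points.

8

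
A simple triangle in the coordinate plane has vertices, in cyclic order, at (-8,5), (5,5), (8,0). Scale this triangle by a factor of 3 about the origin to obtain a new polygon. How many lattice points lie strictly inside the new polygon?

271

Using the shoelace formula, 2A = |((-8)·5 − 5·5) + (5·0 − 8·5) + (8·5 − (-8)·0)| = 65, so the area is 65/2.
Along each edge there are gcd(|Δx|,|Δy|)+1 lattice points, so counting each shared vertex once the boundary has gcd(13,0) + gcd(3,5) + gcd(16,5) = 13+1+1 = 15.
Scaling by 3 multiplies the area by 3² = 9 (so the new area is 585/2) and multiplies the boundary lattice-point count by 3, giving 45.
By Pick's theorem, the interior count of the dilated polygon is 585/2 − 45/2 + 1 = 271.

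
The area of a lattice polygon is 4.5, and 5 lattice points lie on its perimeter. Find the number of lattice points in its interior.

3

Pick's theorem A = I + B/2 − 1 rearranges to I = A − B/2 + 1 = 4.5 − 5/2 + 1 = 3.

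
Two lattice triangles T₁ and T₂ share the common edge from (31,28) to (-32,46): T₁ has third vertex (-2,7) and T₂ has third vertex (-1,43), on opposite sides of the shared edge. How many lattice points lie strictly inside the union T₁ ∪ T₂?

The union is the simple quadrilateral with vertices (31,28), (-2,7), (-32,46), (-1,43) in order.
The shoelace formula gives twice the area as |[31·7 − (-2)·28] + [(-2)·46 − (-32)·7] + [(-32)·43 − (-1)·46] + [(-1)·28 − 31·43]| = 2286, so the area is 1143.
The number of boundary lattice points is Σ gcd(|Δx|,|Δy|) = gcd(33,21) + gcd(30,39) + gcd(31,3) + gcd(32,15) = 3+3+1+1 = 8.
By Pick's theorem I = A − B/2 + 1 = 1143 − 8/2 + 1 = 1140.

1140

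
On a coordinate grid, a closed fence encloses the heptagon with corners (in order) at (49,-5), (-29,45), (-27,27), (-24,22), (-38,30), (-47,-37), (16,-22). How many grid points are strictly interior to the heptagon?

4046

By the shoelace formula, twice the signed area is |[49·45 − (-29)·(-5)] + [(-29)·27 − (-27)·45] + [(-27)·22 − (-24)·27] + [(-24)·30 − (-38)·22] + [(-38)·(-37) − (-47)·30] + [(-47)·(-22) − 16·(-37)] + [16·(-5) − 49·(-22)]| = 8102, so the area is 4051.
Summing gcd(|Δx|,|Δy|) over the edges gives the boundary count: gcd(78,50) + gcd(2,18) + gcd(3,5) + gcd(14,8) + gcd(9,67) + gcd(63,15) + gcd(33,17) = 2+2+1+2+1+3+1 = 12.
By Pick's theorem A = I + B/2 − 1, so I = 4051 − 12/2 + 1 = 4046.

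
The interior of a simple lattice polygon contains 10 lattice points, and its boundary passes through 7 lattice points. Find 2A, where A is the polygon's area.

By Pick's theorem, A = I + B/2 − 1 = 10 + 7/2 − 1 = 25/2.
Hence 2A = 25.

25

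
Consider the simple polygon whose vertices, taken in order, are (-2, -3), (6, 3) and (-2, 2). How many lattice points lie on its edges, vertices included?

8

The number of boundary lattice points is Σ gcd(|Δx|,|Δy|) = gcd(8,6) + gcd(8,1) + gcd(0,5) = 2+1+5 = 8.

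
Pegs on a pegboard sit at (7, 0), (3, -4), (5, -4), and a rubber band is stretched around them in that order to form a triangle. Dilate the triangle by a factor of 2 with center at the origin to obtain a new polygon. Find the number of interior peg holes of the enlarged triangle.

Using the shoelace formula, 2A = |[7·(-4) − 3·0] + [3·(-4) − 5·(-4)] + [5·0 − 7·(-4)]| = 8, so the area is 4.
Along each edge there are gcd(|Δx|,|Δy|)+1 lattice points, so counting each shared vertex once the boundary has gcd(4,4) + gcd(2,0) + gcd(2,4) = 4+2+2 = 8.
Scaling by 2 multiplies the area by 2² = 4 (so the new area is 16) and multiplies the boundary lattice-point count by 2, giving 16.
By Pick's theorem, the interior count of the dilated polygon is 16 − 16/2 + 1 = 9.

9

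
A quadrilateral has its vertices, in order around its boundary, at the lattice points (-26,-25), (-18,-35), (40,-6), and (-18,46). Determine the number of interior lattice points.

2657

By the shoelace formula, twice the signed area is |[(-26)·(-35) − (-18)·(-25)] + [(-18)·(-6) − 40·(-35)] + [40·46 − (-18)·(-6)] + [(-18)·(-25) − (-26)·46]| = 5346, so the area is 2673.
The number of boundary lattice points is Σ gcd(|Δx|,|Δy|) = gcd(8,10) + gcd(58,29) + gcd(58,52) + gcd(8,71) = 2+29+2+1 = 34.
Pick's theorem gives I = A − B/2 + 1 = 2673 − 34/2 + 1 = 2657.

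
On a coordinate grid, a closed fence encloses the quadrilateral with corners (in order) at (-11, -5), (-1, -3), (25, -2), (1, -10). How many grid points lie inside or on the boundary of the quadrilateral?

By the shoelace formula, twice the signed area is |((-11)·(-3) − (-1)·(-5)) + ((-1)·(-2) − 25·(-3)) + (25·(-10) − 1·(-2)) + (1·(-5) − (-11)·(-10))| = 258, so the area is 129.
Summing gcd(|Δx|,|Δy|) over the edges gives the boundary count: gcd(10,2) + gcd(26,1) + gcd(24,8) + gcd(12,5) = 2+1+8+1 = 12.
Pick's theorem gives I = A − B/2 + 1 = 129 − 12/2 + 1 = 124, so the closed region contains I + B = 124 + 12 = 136 lattice points.

136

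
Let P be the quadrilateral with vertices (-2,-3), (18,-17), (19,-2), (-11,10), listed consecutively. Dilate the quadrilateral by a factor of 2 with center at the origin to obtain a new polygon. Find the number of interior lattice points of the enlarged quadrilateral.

1183

Using the shoelace formula, 2A = |((-2)·(-17) − 18·(-3)) + (18·(-2) − 19·(-17)) + (19·10 − (-11)·(-2)) + ((-11)·(-3) − (-2)·10)| = 596, so the area is 298.
Summing gcd(|Δx|,|Δy|) over the edges gives the boundary count: gcd(20,14) + gcd(1,15) + gcd(30,12) + gcd(9,13) = 2+1+6+1 = 10.
Scaling by 2 multiplies the area by 2² = 4 (so the new area is 1192) and multiplies the boundary lattice-point count by 2, giving 20.
By Pick's theorem, the interior count of the dilated polygon is 1192 − 20/2 + 1 = 1183.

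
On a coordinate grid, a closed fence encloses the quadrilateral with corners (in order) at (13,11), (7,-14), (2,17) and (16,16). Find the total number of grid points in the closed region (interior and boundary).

195

The shoelace formula gives twice the area as |(13·(-14) − 7·11) + (7·17 − 2·(-14)) + (2·16 − 16·17) + (16·11 − 13·16)| = 384, so the area is 192.
Summing gcd(|Δx|,|Δy|) over the edges gives the boundary count: gcd(6,25) + gcd(5,31) + gcd(14,1) + gcd(3,5) = 1+1+1+1 = 4.
Pick's theorem gives I = A − B/2 + 1 = 192 − 4/2 + 1 = 191, so the closed region contains I + B = 191 + 4 = 195 lattice points.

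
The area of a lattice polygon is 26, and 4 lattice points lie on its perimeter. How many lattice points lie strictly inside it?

25

Pick's theorem A = I + B/2 − 1 rearranges to I = A − B/2 + 1 = 26 − 4/2 + 1 = 25.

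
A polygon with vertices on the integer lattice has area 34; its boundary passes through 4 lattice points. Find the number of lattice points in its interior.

Pick's theorem A = I + B/2 − 1 rearranges to I = A − B/2 + 1 = 34 − 4/2 + 1 = 33.

33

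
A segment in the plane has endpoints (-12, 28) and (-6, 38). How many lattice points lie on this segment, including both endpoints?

The number of lattice points on a segment between lattice points is gcd(|Δx|,|Δy|) + 1 = gcd(6,10) + 1 = 2 + 1 = 3.

3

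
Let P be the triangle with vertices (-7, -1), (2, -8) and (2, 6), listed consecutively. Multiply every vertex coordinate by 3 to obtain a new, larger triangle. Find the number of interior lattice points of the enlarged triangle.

544

The shoelace formula gives twice the area as |[(-7)·(-8) − 2·(-1)] + [2·6 − 2·(-8)] + [2·(-1) − (-7)·6]| = 126, so the area is 63.
The number of boundary lattice points is Σ gcd(|Δx|,|Δy|) = gcd(9,7) + gcd(0,14) + gcd(9,7) = 1+14+1 = 16.
Scaling by 3 multiplies the area by 3² = 9 (so the new area is 567) and multiplies the boundary lattice-point count by 3, giving 48.
By Pick's theorem, the interior count of the dilated polygon is 567 − 48/2 + 1 = 544.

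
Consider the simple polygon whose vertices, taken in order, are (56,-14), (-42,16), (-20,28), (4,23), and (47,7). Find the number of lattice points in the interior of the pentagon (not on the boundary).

1608

Using the shoelace formula, 2A = |[56·16 − (-42)·(-14)] + [(-42)·28 − (-20)·16] + [(-20)·23 − 4·28] + [4·7 − 47·23] + [47·(-14) − 56·7]| = 3223, so the area is 1611.5.
Summing gcd(|Δx|,|Δy|) over the edges gives the boundary count: gcd(98,30) + gcd(22,12) + gcd(24,5) + gcd(43,16) + gcd(9,21) = 2+2+1+1+3 = 9.
Pick's theorem gives I = A − B/2 + 1 = 1611.5 − 9/2 + 1 = 1608.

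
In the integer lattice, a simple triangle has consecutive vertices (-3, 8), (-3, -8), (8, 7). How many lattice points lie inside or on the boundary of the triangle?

The shoelace formula gives twice the area as |[(-3)·(-8) − (-3)·8] + [(-3)·7 − 8·(-8)] + [8·8 − (-3)·7]| = 176, so the area is 88.
Along each edge there are gcd(|Δx|,|Δy|)+1 lattice points, so counting each shared vertex once the boundary has gcd(0,16) + gcd(11,15) + gcd(11,1) = 16+1+1 = 18.
Pick's theorem gives I = A − B/2 + 1 = 88 − 18/2 + 1 = 80, so the closed region contains I + B = 80 + 18 = 98 lattice points.

98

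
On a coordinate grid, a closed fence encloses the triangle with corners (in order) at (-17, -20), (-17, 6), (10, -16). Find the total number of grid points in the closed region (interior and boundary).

366

The shoelace formula gives twice the area as |((-17)·6 − (-17)·(-20)) + ((-17)·(-16) − 10·6) + (10·(-20) − (-17)·(-16))| = 702, so the area is 351.
Along each edge there are gcd(|Δx|,|Δy|)+1 lattice points, so counting each shared vertex once the boundary has gcd(0,26) + gcd(27,22) + gcd(27,4) = 26+1+1 = 28.
Pick's theorem gives I = A − B/2 + 1 = 351 − 28/2 + 1 = 338, so the closed region contains I + B = 338 + 28 = 366 lattice points.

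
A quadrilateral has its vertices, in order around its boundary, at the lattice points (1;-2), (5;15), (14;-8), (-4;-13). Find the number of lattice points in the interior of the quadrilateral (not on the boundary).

The shoelace formula gives twice the area as |[1·15 − 5·(-2)] + [5·(-8) − 14·15] + [14·(-13) − (-4)·(-8)] + [(-4)·(-2) − 1·(-13)]| = 418, so the area is 209.
Along each edge there are gcd(|Δx|,|Δy|)+1 lattice points, so counting each shared vertex once the boundary has gcd(4,17) + gcd(9,23) + gcd(18,5) + gcd(5,11) = 1+1+1+1 = 4.
By Pick's theorem A = I + B/2 − 1, so I = 209 − 4/2 + 1 = 208.

208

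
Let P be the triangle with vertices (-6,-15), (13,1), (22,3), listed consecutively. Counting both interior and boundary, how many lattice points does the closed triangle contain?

By the shoelace formula, twice the signed area is |((-6)·1 − 13·(-15)) + (13·3 − 22·1) + (22·(-15) − (-6)·3)| = 106, so the area is 53.
Along each edge there are gcd(|Δx|,|Δy|)+1 lattice points, so counting each shared vertex once the boundary has gcd(19,16) + gcd(9,2) + gcd(28,18) = 1+1+2 = 4.
Pick's theorem gives I = A − B/2 + 1 = 53 − 4/2 + 1 = 52, so the closed region contains I + B = 52 + 4 = 56 lattice points.

56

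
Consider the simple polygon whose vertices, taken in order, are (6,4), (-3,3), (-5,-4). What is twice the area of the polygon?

61

By the shoelace formula, twice the signed area is |[6·3 − (-3)·4] + [(-3)·(-4) − (-5)·3] + [(-5)·4 − 6·(-4)]| = 61, so the area is 30.5.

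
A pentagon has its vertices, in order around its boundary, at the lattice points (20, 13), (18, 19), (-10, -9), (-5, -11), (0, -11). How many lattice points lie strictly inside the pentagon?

238

Using the shoelace formula, 2A = |(20·19 − 18·13) + (18·(-9) − (-10)·19) + ((-10)·(-11) − (-5)·(-9)) + ((-5)·(-11) − 0·(-11)) + (0·13 − 20·(-11))| = 514, so the area is 257.
Summing gcd(|Δx|,|Δy|) over the edges gives the boundary count: gcd(2,6) + gcd(28,28) + gcd(5,2) + gcd(5,0) + gcd(20,24) = 2+28+1+5+4 = 40.
By Pick's theorem A = I + B/2 − 1, so I = 257 − 40/2 + 1 = 238.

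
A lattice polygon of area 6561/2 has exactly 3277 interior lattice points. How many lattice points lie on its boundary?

Pick's theorem gives A = I + B/2 − 1, so B = 2(A − I + 1) = 2(6561/2 − 3277 + 1) = 9.

9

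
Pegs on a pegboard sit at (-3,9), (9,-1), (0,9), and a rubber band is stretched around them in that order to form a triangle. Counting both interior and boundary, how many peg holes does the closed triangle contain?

Using the shoelace formula, 2A = |[(-3)·(-1) − 9·9] + [9·9 − 0·(-1)] + [0·9 − (-3)·9]| = 30, so the area is 15.
Summing gcd(|Δx|,|Δy|) over the edges gives the boundary count: gcd(12,10) + gcd(9,10) + gcd(3,0) = 2+1+3 = 6.
Pick's theorem gives I = A − B/2 + 1 = 15 − 6/2 + 1 = 13, so the closed region contains I + B = 13 + 6 = 19 lattice points.

19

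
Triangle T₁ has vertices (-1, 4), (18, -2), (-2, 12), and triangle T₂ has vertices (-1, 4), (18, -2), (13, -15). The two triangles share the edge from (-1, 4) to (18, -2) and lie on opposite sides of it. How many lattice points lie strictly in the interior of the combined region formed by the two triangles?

210

The union is the simple quadrilateral with vertices (-1, 4), (-2, 12), (18, -2), (13, -15) in order.
By the shoelace formula, twice the signed area is |[(-1)·12 − (-2)·4] + [(-2)·(-2) − 18·12] + [18·(-15) − 13·(-2)] + [13·4 − (-1)·(-15)]| = 423, so the area is 423/2.
Along each edge there are gcd(|Δx|,|Δy|)+1 lattice points, so counting each shared vertex once the boundary has gcd(1,8) + gcd(20,14) + gcd(5,13) + gcd(14,19) = 1+2+1+1 = 5.
By Pick's theorem I = A − B/2 + 1 = 423/2 − 5/2 + 1 = 210.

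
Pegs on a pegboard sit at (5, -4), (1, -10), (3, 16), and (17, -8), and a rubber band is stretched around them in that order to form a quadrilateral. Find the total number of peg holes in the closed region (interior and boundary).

The shoelace formula gives twice the area as |(5·(-10) − 1·(-4)) + (1·16 − 3·(-10)) + (3·(-8) − 17·16) + (17·(-4) − 5·(-8))| = 324, so the area is 162.
The number of boundary lattice points is Σ gcd(|Δx|,|Δy|) = gcd(4,6) + gcd(2,26) + gcd(14,24) + gcd(12,4) = 2+2+2+4 = 10.
Pick's theorem gives I = A − B/2 + 1 = 162 − 10/2 + 1 = 158, so the closed region contains I + B = 158 + 10 = 168 lattice points.

168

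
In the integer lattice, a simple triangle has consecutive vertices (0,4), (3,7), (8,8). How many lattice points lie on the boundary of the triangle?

8

The number of boundary lattice points is Σ gcd(|Δx|,|Δy|) = gcd(3,3) + gcd(5,1) + gcd(8,4) = 3+1+4 = 8.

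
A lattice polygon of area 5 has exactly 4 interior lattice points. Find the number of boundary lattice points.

4

Pick's theorem gives A = I + B/2 − 1, so B = 2(A − I + 1) = 2(5 − 4 + 1) = 4.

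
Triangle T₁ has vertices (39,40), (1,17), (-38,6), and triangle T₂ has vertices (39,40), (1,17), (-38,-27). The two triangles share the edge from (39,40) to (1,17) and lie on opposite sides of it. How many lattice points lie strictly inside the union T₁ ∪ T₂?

626

The union is the simple quadrilateral with vertices (39,40), (-38,6), (1,17), (-38,-27) in order.
Using the shoelace formula, 2A = |(39·6 − (-38)·40) + ((-38)·17 − 1·6) + (1·(-27) − (-38)·17) + ((-38)·40 − 39·(-27))| = 1254, so the area is 627.
Summing gcd(|Δx|,|Δy|) over the edges gives the boundary count: gcd(77,34) + gcd(39,11) + gcd(39,44) + gcd(77,67) = 1+1+1+1 = 4.
By Pick's theorem I = A − B/2 + 1 = 627 − 4/2 + 1 = 626.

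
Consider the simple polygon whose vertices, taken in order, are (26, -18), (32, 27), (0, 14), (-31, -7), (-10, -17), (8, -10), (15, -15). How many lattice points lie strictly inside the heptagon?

1498

By the shoelace formula, twice the signed area is |[26·27 − 32·(-18)] + [32·14 − 0·27] + [0·(-7) − (-31)·14] + [(-31)·(-17) − (-10)·(-7)] + [(-10)·(-10) − 8·(-17)] + [8·(-15) − 15·(-10)] + [15·(-18) − 26·(-15)]| = 3003, so the area is 1501.5.
Along each edge there are gcd(|Δx|,|Δy|)+1 lattice points, so counting each shared vertex once the boundary has gcd(6,45) + gcd(32,13) + gcd(31,21) + gcd(21,10) + gcd(18,7) + gcd(7,5) + gcd(11,3) = 3+1+1+1+1+1+1 = 9.
By Pick's theorem A = I + B/2 − 1, so I = 1501.5 − 9/2 + 1 = 1498.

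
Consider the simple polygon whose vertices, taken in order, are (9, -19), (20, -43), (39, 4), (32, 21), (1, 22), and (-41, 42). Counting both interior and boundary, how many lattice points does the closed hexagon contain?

2239

Using the shoelace formula, 2A = |(9·(-43) − 20·(-19)) + (20·4 − 39·(-43)) + (39·21 − 32·4) + (32·22 − 1·21) + (1·42 − (-41)·22) + ((-41)·(-19) − 9·42)| = 4469, so the area is 2234.5.
Summing gcd(|Δx|,|Δy|) over the edges gives the boundary count: gcd(11,24) + gcd(19,47) + gcd(7,17) + gcd(31,1) + gcd(42,20) + gcd(50,61) = 1+1+1+1+2+1 = 7.
Pick's theorem gives I = A − B/2 + 1 = 2234.5 − 7/2 + 1 = 2232, so the closed region contains I + B = 2232 + 7 = 2239 lattice points.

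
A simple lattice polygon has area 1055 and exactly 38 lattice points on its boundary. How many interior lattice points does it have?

1037

Pick's theorem A = I + B/2 − 1 rearranges to I = A − B/2 + 1 = 1055 − 38/2 + 1 = 1037.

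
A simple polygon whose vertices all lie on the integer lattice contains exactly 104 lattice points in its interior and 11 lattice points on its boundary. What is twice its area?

By Pick's theorem, A = I + B/2 − 1 = 104 + 11/2 − 1 = 217/2.
Hence 2A = 217.

217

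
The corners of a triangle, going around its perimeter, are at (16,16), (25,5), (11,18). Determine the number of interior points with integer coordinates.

Using the shoelace formula, 2A = |[16·5 − 25·16] + [25·18 − 11·5] + [11·16 − 16·18]| = 37, so the area is 18.5.
Along each edge there are gcd(|Δx|,|Δy|)+1 lattice points, so counting each shared vertex once the boundary has gcd(9,11) + gcd(14,13) + gcd(5,2) = 1+1+1 = 3.
Pick's theorem gives I = A − B/2 + 1 = 18.5 − 3/2 + 1 = 18.

18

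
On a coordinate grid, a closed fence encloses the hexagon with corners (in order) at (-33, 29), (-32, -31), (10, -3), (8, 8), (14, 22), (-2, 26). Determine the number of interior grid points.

1856

By the shoelace formula, twice the signed area is |[(-33)·(-31) − (-32)·29] + [(-32)·(-3) − 10·(-31)] + [10·8 − 8·(-3)] + [8·22 − 14·8] + [14·26 − (-2)·22] + [(-2)·29 − (-33)·26]| = 3733, so the area is 3733/2.
The number of boundary lattice points is Σ gcd(|Δx|,|Δy|) = gcd(1,60) + gcd(42,28) + gcd(2,11) + gcd(6,14) + gcd(16,4) + gcd(31,3) = 1+14+1+2+4+1 = 23.
By Pick's theorem A = I + B/2 − 1, so I = 3733/2 − 23/2 + 1 = 1856.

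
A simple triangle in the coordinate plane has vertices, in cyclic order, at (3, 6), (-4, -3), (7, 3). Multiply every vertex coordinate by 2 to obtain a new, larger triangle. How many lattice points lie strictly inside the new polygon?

112

The shoelace formula gives twice the area as |[3·(-3) − (-4)·6] + [(-4)·3 − 7·(-3)] + [7·6 − 3·3]| = 57, so the area is 57/2.
Summing gcd(|Δx|,|Δy|) over the edges gives the boundary count: gcd(7,9) + gcd(11,6) + gcd(4,3) = 1+1+1 = 3.
Scaling by 2 multiplies the area by 2² = 4 (so the new area is 114) and multiplies the boundary lattice-point count by 2, giving 6.
By Pick's theorem, the interior count of the dilated polygon is 114 − 6/2 + 1 = 112.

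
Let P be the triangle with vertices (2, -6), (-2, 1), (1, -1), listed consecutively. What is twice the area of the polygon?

13

The shoelace formula gives twice the area as |[2·1 − (-2)·(-6)] + [(-2)·(-1) − 1·1] + [1·(-6) − 2·(-1)]| = 13, so the area is 13/2.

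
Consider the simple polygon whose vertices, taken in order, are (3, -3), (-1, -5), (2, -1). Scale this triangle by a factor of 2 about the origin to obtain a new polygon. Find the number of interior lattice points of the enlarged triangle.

By the shoelace formula, twice the signed area is |[3·(-5) − (-1)·(-3)] + [(-1)·(-1) − 2·(-5)] + [2·(-3) − 3·(-1)]| = 10, so the area is 5.
The number of boundary lattice points is Σ gcd(|Δx|,|Δy|) = gcd(4,2) + gcd(3,4) + gcd(1,2) = 2+1+1 = 4.
Scaling by 2 multiplies the area by 2² = 4 (so the new area is 20) and multiplies the boundary lattice-point count by 2, giving 8.
By Pick's theorem, the interior count of the dilated polygon is 20 − 8/2 + 1 = 17.

17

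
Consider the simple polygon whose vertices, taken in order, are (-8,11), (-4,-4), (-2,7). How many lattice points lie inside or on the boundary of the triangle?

The shoelace formula gives twice the area as |((-8)·(-4) − (-4)·11) + ((-4)·7 − (-2)·(-4)) + ((-2)·11 − (-8)·7)| = 74, so the area is 37.
Summing gcd(|Δx|,|Δy|) over the edges gives the boundary count: gcd(4,15) + gcd(2,11) + gcd(6,4) = 1+1+2 = 4.
Pick's theorem gives I = A − B/2 + 1 = 37 − 4/2 + 1 = 36, so the closed region contains I + B = 36 + 4 = 40 lattice points.

40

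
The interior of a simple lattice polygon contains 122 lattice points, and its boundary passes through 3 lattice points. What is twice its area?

245

Pick's theorem states A = I + B/2 − 1, so A = 122 + 3/2 − 1 = 245/2.
Hence 2A = 245.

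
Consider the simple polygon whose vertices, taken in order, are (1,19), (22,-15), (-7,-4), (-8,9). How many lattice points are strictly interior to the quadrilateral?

440

Using the shoelace formula, 2A = |[1·(-15) − 22·19] + [22·(-4) − (-7)·(-15)] + [(-7)·9 − (-8)·(-4)] + [(-8)·19 − 1·9]| = 882, so the area is 441.
Summing gcd(|Δx|,|Δy|) over the edges gives the boundary count: gcd(21,34) + gcd(29,11) + gcd(1,13) + gcd(9,10) = 1+1+1+1 = 4.
Pick's theorem gives I = A − B/2 + 1 = 441 − 4/2 + 1 = 440.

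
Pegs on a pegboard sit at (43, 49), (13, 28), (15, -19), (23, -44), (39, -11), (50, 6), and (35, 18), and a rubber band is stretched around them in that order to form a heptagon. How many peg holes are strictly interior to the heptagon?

1773

By the shoelace formula, twice the signed area is |[43·28 − 13·49] + [13·(-19) − 15·28] + [15·(-44) − 23·(-19)] + [23·(-11) − 39·(-44)] + [39·6 − 50·(-11)] + [50·18 − 35·6] + [35·49 − 43·18]| = 3555, so the area is 3555/2.
The number of boundary lattice points is Σ gcd(|Δx|,|Δy|) = gcd(30,21) + gcd(2,47) + gcd(8,25) + gcd(16,33) + gcd(11,17) + gcd(15,12) + gcd(8,31) = 3+1+1+1+1+3+1 = 11.
Pick's theorem gives I = A − B/2 + 1 = 3555/2 − 11/2 + 1 = 1773.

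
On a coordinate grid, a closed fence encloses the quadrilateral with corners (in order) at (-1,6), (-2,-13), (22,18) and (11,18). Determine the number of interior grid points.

By the shoelace formula, twice the signed area is |[(-1)·(-13) − (-2)·6] + [(-2)·18 − 22·(-13)] + [22·18 − 11·18] + [11·6 − (-1)·18]| = 557, so the area is 278.5.
The number of boundary lattice points is Σ gcd(|Δx|,|Δy|) = gcd(1,19) + gcd(24,31) + gcd(11,0) + gcd(12,12) = 1+1+11+12 = 25.
Pick's theorem gives I = A − B/2 + 1 = 278.5 − 25/2 + 1 = 267.

267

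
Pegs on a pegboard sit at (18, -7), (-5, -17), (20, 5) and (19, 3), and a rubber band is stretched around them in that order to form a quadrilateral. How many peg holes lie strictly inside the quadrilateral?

123

By the shoelace formula, twice the signed area is |[18·(-17) − (-5)·(-7)] + [(-5)·5 − 20·(-17)] + [20·3 − 19·5] + [19·(-7) − 18·3]| = 248, so the area is 124.
The number of boundary lattice points is Σ gcd(|Δx|,|Δy|) = gcd(23,10) + gcd(25,22) + gcd(1,2) + gcd(1,10) = 1+1+1+1 = 4.
By Pick's theorem A = I + B/2 − 1, so I = 124 − 4/2 + 1 = 123.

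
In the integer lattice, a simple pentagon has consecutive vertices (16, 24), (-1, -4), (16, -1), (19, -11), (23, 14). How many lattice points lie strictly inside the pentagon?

356

By the shoelace formula, twice the signed area is |[16·(-4) − (-1)·24] + [(-1)·(-1) − 16·(-4)] + [16·(-11) − 19·(-1)] + [19·14 − 23·(-11)] + [23·24 − 16·14]| = 715, so the area is 715/2.
Along each edge there are gcd(|Δx|,|Δy|)+1 lattice points, so counting each shared vertex once the boundary has gcd(17,28) + gcd(17,3) + gcd(3,10) + gcd(4,25) + gcd(7,10) = 1+1+1+1+1 = 5.
By Pick's theorem A = I + B/2 − 1, so I = 715/2 − 5/2 + 1 = 356.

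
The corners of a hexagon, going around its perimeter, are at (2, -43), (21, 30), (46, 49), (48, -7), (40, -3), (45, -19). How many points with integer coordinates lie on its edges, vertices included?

10

Along each edge there are gcd(|Δx|,|Δy|)+1 lattice points, so counting each shared vertex once the boundary has gcd(19,73) + gcd(25,19) + gcd(2,56) + gcd(8,4) + gcd(5,16) + gcd(43,24) = 1+1+2+4+1+1 = 10.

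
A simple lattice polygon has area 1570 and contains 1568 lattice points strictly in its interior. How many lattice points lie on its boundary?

Pick's theorem gives A = I + B/2 − 1, so B = 2(A − I + 1) = 2(1570 − 1568 + 1) = 6.

6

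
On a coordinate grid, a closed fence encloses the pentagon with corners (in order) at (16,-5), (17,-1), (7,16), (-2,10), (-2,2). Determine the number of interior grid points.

216

Using the shoelace formula, 2A = |(16·(-1) − 17·(-5)) + (17·16 − 7·(-1)) + (7·10 − (-2)·16) + ((-2)·2 − (-2)·10) + ((-2)·(-5) − 16·2)| = 444, so the area is 222.
Summing gcd(|Δx|,|Δy|) over the edges gives the boundary count: gcd(1,4) + gcd(10,17) + gcd(9,6) + gcd(0,8) + gcd(18,7) = 1+1+3+8+1 = 14.
Pick's theorem gives I = A − B/2 + 1 = 222 − 14/2 + 1 = 216.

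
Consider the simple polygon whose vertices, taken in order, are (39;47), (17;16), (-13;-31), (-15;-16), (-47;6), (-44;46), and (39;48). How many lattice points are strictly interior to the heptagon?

Using the shoelace formula, 2A = |(39·16 − 17·47) + (17·(-31) − (-13)·16) + ((-13)·(-16) − (-15)·(-31)) + ((-15)·6 − (-47)·(-16)) + ((-47)·46 − (-44)·6) + ((-44)·48 − 39·46) + (39·47 − 39·48)| = 7436, so the area is 3718.
Summing gcd(|Δx|,|Δy|) over the edges gives the boundary count: gcd(22,31) + gcd(30,47) + gcd(2,15) + gcd(32,22) + gcd(3,40) + gcd(83,2) + gcd(0,1) = 1+1+1+2+1+1+1 = 8.
By Pick's theorem A = I + B/2 − 1, so I = 3718 − 8/2 + 1 = 3715.

3715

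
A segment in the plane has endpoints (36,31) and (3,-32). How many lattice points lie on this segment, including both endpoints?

4

The number of lattice points on a segment between lattice points is gcd(|Δx|,|Δy|) + 1 = gcd(33,63) + 1 = 3 + 1 = 4.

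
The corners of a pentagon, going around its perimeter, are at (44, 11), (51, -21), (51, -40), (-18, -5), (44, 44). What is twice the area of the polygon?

The shoelace formula gives twice the area as |(44·(-21) − 51·11) + (51·(-40) − 51·(-21)) + (51·(-5) − (-18)·(-40)) + ((-18)·44 − 44·(-5)) + (44·11 − 44·44)| = 5453, so the area is 2726.5.

5453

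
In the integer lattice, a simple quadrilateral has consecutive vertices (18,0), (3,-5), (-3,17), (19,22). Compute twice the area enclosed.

839

Using the shoelace formula, 2A = |[18·(-5) − 3·0] + [3·17 − (-3)·(-5)] + [(-3)·22 − 19·17] + [19·0 − 18·22]| = 839, so the area is 839/2.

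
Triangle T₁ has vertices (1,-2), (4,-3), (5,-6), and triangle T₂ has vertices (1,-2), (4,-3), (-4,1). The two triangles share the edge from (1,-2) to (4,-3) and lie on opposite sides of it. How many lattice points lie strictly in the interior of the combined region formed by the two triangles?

The union is the simple quadrilateral with vertices (1,-2), (5,-6), (4,-3), (-4,1) in order.
The shoelace formula gives twice the area as |[1·(-6) − 5·(-2)] + [5·(-3) − 4·(-6)] + [4·1 − (-4)·(-3)] + [(-4)·(-2) − 1·1]| = 12, so the area is 6.
The number of boundary lattice points is Σ gcd(|Δx|,|Δy|) = gcd(4,4) + gcd(1,3) + gcd(8,4) + gcd(5,3) = 4+1+4+1 = 10.
By Pick's theorem I = A − B/2 + 1 = 6 − 10/2 + 1 = 2.

2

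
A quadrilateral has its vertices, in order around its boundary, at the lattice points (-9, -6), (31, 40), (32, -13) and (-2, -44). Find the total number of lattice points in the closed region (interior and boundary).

Using the shoelace formula, 2A = |[(-9)·40 − 31·(-6)] + [31·(-13) − 32·40] + [32·(-44) − (-2)·(-13)] + [(-2)·(-6) − (-9)·(-44)]| = 3675, so the area is 1837.5.
Along each edge there are gcd(|Δx|,|Δy|)+1 lattice points, so counting each shared vertex once the boundary has gcd(40,46) + gcd(1,53) + gcd(34,31) + gcd(7,38) = 2+1+1+1 = 5.
Pick's theorem gives I = A − B/2 + 1 = 1837.5 − 5/2 + 1 = 1836, so the closed region contains I + B = 1836 + 5 = 1841 lattice points.

1841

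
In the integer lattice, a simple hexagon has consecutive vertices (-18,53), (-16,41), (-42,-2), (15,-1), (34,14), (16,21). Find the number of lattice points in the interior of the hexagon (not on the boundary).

The shoelace formula gives twice the area as |[(-18)·41 − (-16)·53] + [(-16)·(-2) − (-42)·41] + [(-42)·(-1) − 15·(-2)] + [15·14 − 34·(-1)] + [34·21 − 16·14] + [16·53 − (-18)·21]| = 3896, so the area is 1948.
Summing gcd(|Δx|,|Δy|) over the edges gives the boundary count: gcd(2,12) + gcd(26,43) + gcd(57,1) + gcd(19,15) + gcd(18,7) + gcd(34,32) = 2+1+1+1+1+2 = 8.
Pick's theorem gives I = A − B/2 + 1 = 1948 − 8/2 + 1 = 1945.

1945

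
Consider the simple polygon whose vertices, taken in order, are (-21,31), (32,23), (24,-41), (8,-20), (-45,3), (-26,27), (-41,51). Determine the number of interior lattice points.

By the shoelace formula, twice the signed area is |[(-21)·23 − 32·31] + [32·(-41) − 24·23] + [24·(-20) − 8·(-41)] + [8·3 − (-45)·(-20)] + [(-45)·27 − (-26)·3] + [(-26)·51 − (-41)·27] + [(-41)·31 − (-21)·51]| = 5923, so the area is 2961.5.
Summing gcd(|Δx|,|Δy|) over the edges gives the boundary count: gcd(53,8) + gcd(8,64) + gcd(16,21) + gcd(53,23) + gcd(19,24) + gcd(15,24) + gcd(20,20) = 1+8+1+1+1+3+20 = 35.
By Pick's theorem A = I + B/2 − 1, so I = 2961.5 − 35/2 + 1 = 2945.

2945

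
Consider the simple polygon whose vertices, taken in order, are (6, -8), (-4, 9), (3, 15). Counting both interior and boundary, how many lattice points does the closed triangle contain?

92

Using the shoelace formula, 2A = |[6·9 − (-4)·(-8)] + [(-4)·15 − 3·9] + [3·(-8) − 6·15]| = 179, so the area is 89.5.
The number of boundary lattice points is Σ gcd(|Δx|,|Δy|) = gcd(10,17) + gcd(7,6) + gcd(3,23) = 1+1+1 = 3.
Pick's theorem gives I = A − B/2 + 1 = 89.5 − 3/2 + 1 = 89, so the closed region contains I + B = 89 + 3 = 92 lattice points.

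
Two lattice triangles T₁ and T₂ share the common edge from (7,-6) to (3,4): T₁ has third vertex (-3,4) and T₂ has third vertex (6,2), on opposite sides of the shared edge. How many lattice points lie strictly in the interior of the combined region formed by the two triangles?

33

The union is the simple quadrilateral with vertices (7,-6), (-3,4), (3,4), (6,2) in order.
The shoelace formula gives twice the area as |(7·4 − (-3)·(-6)) + ((-3)·4 − 3·4) + (3·2 − 6·4) + (6·(-6) − 7·2)| = 82, so the area is 41.
The number of boundary lattice points is Σ gcd(|Δx|,|Δy|) = gcd(10,10) + gcd(6,0) + gcd(3,2) + gcd(1,8) = 10+6+1+1 = 18.
By Pick's theorem I = A − B/2 + 1 = 41 − 18/2 + 1 = 33.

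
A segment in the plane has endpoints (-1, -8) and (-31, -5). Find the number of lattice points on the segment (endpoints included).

The number of lattice points on a segment between lattice points is gcd(|Δx|,|Δy|) + 1 = gcd(30,3) + 1 = 3 + 1 = 4.

4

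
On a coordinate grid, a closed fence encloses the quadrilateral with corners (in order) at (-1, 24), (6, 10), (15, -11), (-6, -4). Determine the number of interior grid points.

By the shoelace formula, twice the signed area is |((-1)·10 − 6·24) + (6·(-11) − 15·10) + (15·(-4) − (-6)·(-11)) + ((-6)·24 − (-1)·(-4))| = 644, so the area is 322.
Summing gcd(|Δx|,|Δy|) over the edges gives the boundary count: gcd(7,14) + gcd(9,21) + gcd(21,7) + gcd(5,28) = 7+3+7+1 = 18.
Pick's theorem gives I = A − B/2 + 1 = 322 − 18/2 + 1 = 314.

314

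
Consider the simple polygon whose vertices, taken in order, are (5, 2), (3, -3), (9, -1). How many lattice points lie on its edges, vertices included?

Summing gcd(|Δx|,|Δy|) over the edges gives the boundary count: gcd(2,5) + gcd(6,2) + gcd(4,3) = 1+2+1 = 4.

4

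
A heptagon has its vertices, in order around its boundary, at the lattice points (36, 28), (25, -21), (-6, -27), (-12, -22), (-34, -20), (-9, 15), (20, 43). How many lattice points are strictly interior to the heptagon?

The shoelace formula gives twice the area as |[36·(-21) − 25·28] + [25·(-27) − (-6)·(-21)] + [(-6)·(-22) − (-12)·(-27)] + [(-12)·(-20) − (-34)·(-22)] + [(-34)·15 − (-9)·(-20)] + [(-9)·43 − 20·15] + [20·28 − 36·43]| = 5322, so the area is 2661.
Summing gcd(|Δx|,|Δy|) over the edges gives the boundary count: gcd(11,49) + gcd(31,6) + gcd(6,5) + gcd(22,2) + gcd(25,35) + gcd(29,28) + gcd(16,15) = 1+1+1+2+5+1+1 = 12.
Pick's theorem gives I = A − B/2 + 1 = 2661 − 12/2 + 1 = 2656.

2656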